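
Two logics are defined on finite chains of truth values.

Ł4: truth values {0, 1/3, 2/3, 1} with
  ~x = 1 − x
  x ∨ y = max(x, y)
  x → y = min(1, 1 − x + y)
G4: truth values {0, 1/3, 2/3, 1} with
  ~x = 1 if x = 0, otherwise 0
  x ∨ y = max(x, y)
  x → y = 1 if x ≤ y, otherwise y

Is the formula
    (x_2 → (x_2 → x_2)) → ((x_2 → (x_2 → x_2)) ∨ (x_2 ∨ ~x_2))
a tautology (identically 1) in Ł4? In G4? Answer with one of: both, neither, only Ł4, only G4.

In Ł4: every assignment gives 1 — tautology.
In G4: every assignment gives 1 — tautology.

both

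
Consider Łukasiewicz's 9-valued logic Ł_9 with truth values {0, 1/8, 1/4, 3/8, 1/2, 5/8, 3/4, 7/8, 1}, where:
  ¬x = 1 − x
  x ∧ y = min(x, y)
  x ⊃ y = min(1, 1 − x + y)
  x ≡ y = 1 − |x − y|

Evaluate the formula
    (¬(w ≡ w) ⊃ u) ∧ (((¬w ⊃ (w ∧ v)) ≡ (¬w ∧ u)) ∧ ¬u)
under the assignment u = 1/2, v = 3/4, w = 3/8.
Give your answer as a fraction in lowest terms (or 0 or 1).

1/2

w ≡ w = 3/8 ≡ 3/8 = 1
¬(w ≡ w) = ¬1 = 0
¬(w ≡ w) ⊃ u = 0 ⊃ 1/2 = 1
¬w = ¬3/8 = 5/8
w ∧ v = 3/8 ∧ 3/4 = 3/8
¬w ⊃ (w ∧ v) = 5/8 ⊃ 3/8 = 3/4
¬w = ¬3/8 = 5/8
¬w ∧ u = 5/8 ∧ 1/2 = 1/2
(¬w ⊃ (w ∧ v)) ≡ (¬w ∧ u) = 3/4 ≡ 1/2 = 3/4
¬u = ¬1/2 = 1/2
((¬w ⊃ (w ∧ v)) ≡ (¬w ∧ u)) ∧ ¬u = 3/4 ∧ 1/2 = 1/2
(¬(w ≡ w) ⊃ u) ∧ (((¬w ⊃ (w ∧ v)) ≡ (¬w ∧ u)) ∧ ¬u) = 1 ∧ 1/2 = 1/2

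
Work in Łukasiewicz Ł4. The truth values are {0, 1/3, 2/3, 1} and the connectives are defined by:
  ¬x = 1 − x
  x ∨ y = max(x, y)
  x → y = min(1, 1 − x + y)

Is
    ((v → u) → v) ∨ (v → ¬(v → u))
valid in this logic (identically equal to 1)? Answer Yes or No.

Counterexample: take u = 1/3, v = 1/3.
v → u = 1/3 → 1/3 = 1
(v → u) → v = 1 → 1/3 = 1/3
v → u = 1/3 → 1/3 = 1
¬(v → u) = ¬1 = 0
v → ¬(v → u) = 1/3 → 0 = 2/3
((v → u) → v) ∨ (v → ¬(v → u)) = 1/3 ∨ 2/3 = 2/3
This gives 2/3 ≠ 1.

No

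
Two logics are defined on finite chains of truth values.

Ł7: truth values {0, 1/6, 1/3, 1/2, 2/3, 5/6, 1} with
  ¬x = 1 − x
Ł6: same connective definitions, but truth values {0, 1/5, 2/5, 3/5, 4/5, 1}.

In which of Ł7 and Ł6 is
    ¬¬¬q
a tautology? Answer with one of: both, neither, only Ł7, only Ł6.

neither

In Ł7: at q = 1/6 the value is 5/6 — not a tautology.
In Ł6: at q = 1/5 the value is 4/5 — not a tautology.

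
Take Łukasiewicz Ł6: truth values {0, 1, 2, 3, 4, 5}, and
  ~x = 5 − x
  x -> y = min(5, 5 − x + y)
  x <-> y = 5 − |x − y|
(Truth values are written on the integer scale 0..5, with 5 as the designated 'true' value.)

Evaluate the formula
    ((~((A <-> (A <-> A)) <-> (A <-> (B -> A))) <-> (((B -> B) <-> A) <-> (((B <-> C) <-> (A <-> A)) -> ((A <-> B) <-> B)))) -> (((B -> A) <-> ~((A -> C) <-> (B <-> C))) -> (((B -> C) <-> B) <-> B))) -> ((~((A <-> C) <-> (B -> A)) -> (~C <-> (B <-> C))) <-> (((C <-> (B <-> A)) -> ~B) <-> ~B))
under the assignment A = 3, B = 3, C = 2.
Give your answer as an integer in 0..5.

A <-> A = 3 <-> 3 = 5
A <-> (A <-> A) = 3 <-> 5 = 3
B -> A = 3 -> 3 = 5
A <-> (B -> A) = 3 <-> 5 = 3
(A <-> (A <-> A)) <-> (A <-> (B -> A)) = 3 <-> 3 = 5
~((A <-> (A <-> A)) <-> (A <-> (B -> A))) = ~5 = 0
B -> B = 3 -> 3 = 5
(B -> B) <-> A = 5 <-> 3 = 3
B <-> C = 3 <-> 2 = 4
A <-> A = 3 <-> 3 = 5
(B <-> C) <-> (A <-> A) = 4 <-> 5 = 4
A <-> B = 3 <-> 3 = 5
(A <-> B) <-> B = 5 <-> 3 = 3
((B <-> C) <-> (A <-> A)) -> ((A <-> B) <-> B) = 4 -> 3 = 4
((B -> B) <-> A) <-> (((B <-> C) <-> (A <-> A)) -> ((A <-> B) <-> B)) = 3 <-> 4 = 4
~((A <-> (A <-> A)) <-> (A <-> (B -> A))) <-> (((B -> B) <-> A) <-> (((B <-> C) <-> (A <-> A)) -> ((A <-> B) <-> B))) = 0 <-> 4 = 1
B -> A = 3 -> 3 = 5
A -> C = 3 -> 2 = 4
B <-> C = 3 <-> 2 = 4
(A -> C) <-> (B <-> C) = 4 <-> 4 = 5
~((A -> C) <-> (B <-> C)) = ~5 = 0
(B -> A) <-> ~((A -> C) <-> (B <-> C)) = 5 <-> 0 = 0
B -> C = 3 -> 2 = 4
(B -> C) <-> B = 4 <-> 3 = 4
((B -> C) <-> B) <-> B = 4 <-> 3 = 4
((B -> A) <-> ~((A -> C) <-> (B <-> C))) -> (((B -> C) <-> B) <-> B) = 0 -> 4 = 5
(~((A <-> (A <-> A)) <-> (A <-> (B -> A))) <-> (((B -> B) <-> A) <-> (((B <-> C) <-> (A <-> A)) -> ((A <-> B) <-> B)))) -> (((B -> A) <-> ~((A -> C) <-> (B <-> C))) -> (((B -> C) <-> B) <-> B)) = 1 -> 5 = 5
A <-> C = 3 <-> 2 = 4
B -> A = 3 -> 3 = 5
(A <-> C) <-> (B -> A) = 4 <-> 5 = 4
~((A <-> C) <-> (B -> A)) = ~4 = 1
~C = ~2 = 3
B <-> C = 3 <-> 2 = 4
~C <-> (B <-> C) = 3 <-> 4 = 4
~((A <-> C) <-> (B -> A)) -> (~C <-> (B <-> C)) = 1 -> 4 = 5
B <-> A = 3 <-> 3 = 5
C <-> (B <-> A) = 2 <-> 5 = 2
~B = ~3 = 2
(C <-> (B <-> A)) -> ~B = 2 -> 2 = 5
~B = ~3 = 2
((C <-> (B <-> A)) -> ~B) <-> ~B = 5 <-> 2 = 2
(~((A <-> C) <-> (B -> A)) -> (~C <-> (B <-> C))) <-> (((C <-> (B <-> A)) -> ~B) <-> ~B) = 5 <-> 2 = 2
((~((A <-> (A <-> A)) <-> (A <-> (B -> A))) <-> (((B -> B) <-> A) <-> (((B <-> C) <-> (A <-> A)) -> ((A <-> B) <-> B)))) -> (((B -> A) <-> ~((A -> C) <-> (B <-> C))) -> (((B -> C) <-> B) <-> B))) -> ((~((A <-> C) <-> (B -> A)) -> (~C <-> (B <-> C))) <-> (((C <-> (B <-> A)) -> ~B) <-> ~B)) = 5 -> 2 = 2

2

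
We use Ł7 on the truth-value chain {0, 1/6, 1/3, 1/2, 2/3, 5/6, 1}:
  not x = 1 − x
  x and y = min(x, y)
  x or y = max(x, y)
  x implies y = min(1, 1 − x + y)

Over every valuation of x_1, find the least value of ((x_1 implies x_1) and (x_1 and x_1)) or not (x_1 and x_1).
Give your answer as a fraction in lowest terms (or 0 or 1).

Take x_1 = 1/2:
x_1 implies x_1 = 1/2 implies 1/2 = 1
x_1 and x_1 = 1/2 and 1/2 = 1/2
(x_1 implies x_1) and (x_1 and x_1) = 1 and 1/2 = 1/2
x_1 and x_1 = 1/2 and 1/2 = 1/2
not (x_1 and x_1) = not 1/2 = 1/2
((x_1 implies x_1) and (x_1 and x_1)) or not (x_1 and x_1) = 1/2 or 1/2 = 1/2
No assignment yields a value below 1/2, so this is the minimum.

1/2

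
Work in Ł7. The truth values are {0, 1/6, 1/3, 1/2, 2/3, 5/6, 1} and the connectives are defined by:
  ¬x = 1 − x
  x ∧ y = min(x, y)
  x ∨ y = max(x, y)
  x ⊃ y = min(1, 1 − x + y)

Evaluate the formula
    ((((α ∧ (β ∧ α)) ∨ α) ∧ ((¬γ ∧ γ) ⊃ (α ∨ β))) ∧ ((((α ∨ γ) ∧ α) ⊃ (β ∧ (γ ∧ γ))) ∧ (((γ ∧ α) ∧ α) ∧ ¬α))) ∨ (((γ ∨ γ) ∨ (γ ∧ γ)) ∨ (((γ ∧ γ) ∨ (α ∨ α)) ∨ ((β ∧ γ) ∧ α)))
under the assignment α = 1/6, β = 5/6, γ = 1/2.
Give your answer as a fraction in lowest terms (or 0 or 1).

1/2

β ∧ α = 5/6 ∧ 1/6 = 1/6
α ∧ (β ∧ α) = 1/6 ∧ 1/6 = 1/6
(α ∧ (β ∧ α)) ∨ α = 1/6 ∨ 1/6 = 1/6
¬γ = ¬1/2 = 1/2
¬γ ∧ γ = 1/2 ∧ 1/2 = 1/2
α ∨ β = 1/6 ∨ 5/6 = 5/6
(¬γ ∧ γ) ⊃ (α ∨ β) = 1/2 ⊃ 5/6 = 1
((α ∧ (β ∧ α)) ∨ α) ∧ ((¬γ ∧ γ) ⊃ (α ∨ β)) = 1/6 ∧ 1 = 1/6
α ∨ γ = 1/6 ∨ 1/2 = 1/2
(α ∨ γ) ∧ α = 1/2 ∧ 1/6 = 1/6
γ ∧ γ = 1/2 ∧ 1/2 = 1/2
β ∧ (γ ∧ γ) = 5/6 ∧ 1/2 = 1/2
((α ∨ γ) ∧ α) ⊃ (β ∧ (γ ∧ γ)) = 1/6 ⊃ 1/2 = 1
γ ∧ α = 1/2 ∧ 1/6 = 1/6
(γ ∧ α) ∧ α = 1/6 ∧ 1/6 = 1/6
¬α = ¬1/6 = 5/6
((γ ∧ α) ∧ α) ∧ ¬α = 1/6 ∧ 5/6 = 1/6
(((α ∨ γ) ∧ α) ⊃ (β ∧ (γ ∧ γ))) ∧ (((γ ∧ α) ∧ α) ∧ ¬α) = 1 ∧ 1/6 = 1/6
(((α ∧ (β ∧ α)) ∨ α) ∧ ((¬γ ∧ γ) ⊃ (α ∨ β))) ∧ ((((α ∨ γ) ∧ α) ⊃ (β ∧ (γ ∧ γ))) ∧ (((γ ∧ α) ∧ α) ∧ ¬α)) = 1/6 ∧ 1/6 = 1/6
γ ∨ γ = 1/2 ∨ 1/2 = 1/2
γ ∧ γ = 1/2 ∧ 1/2 = 1/2
(γ ∨ γ) ∨ (γ ∧ γ) = 1/2 ∨ 1/2 = 1/2
γ ∧ γ = 1/2 ∧ 1/2 = 1/2
α ∨ α = 1/6 ∨ 1/6 = 1/6
(γ ∧ γ) ∨ (α ∨ α) = 1/2 ∨ 1/6 = 1/2
β ∧ γ = 5/6 ∧ 1/2 = 1/2
(β ∧ γ) ∧ α = 1/2 ∧ 1/6 = 1/6
((γ ∧ γ) ∨ (α ∨ α)) ∨ ((β ∧ γ) ∧ α) = 1/2 ∨ 1/6 = 1/2
((γ ∨ γ) ∨ (γ ∧ γ)) ∨ (((γ ∧ γ) ∨ (α ∨ α)) ∨ ((β ∧ γ) ∧ α)) = 1/2 ∨ 1/2 = 1/2
((((α ∧ (β ∧ α)) ∨ α) ∧ ((¬γ ∧ γ) ⊃ (α ∨ β))) ∧ ((((α ∨ γ) ∧ α) ⊃ (β ∧ (γ ∧ γ))) ∧ (((γ ∧ α) ∧ α) ∧ ¬α))) ∨ (((γ ∨ γ) ∨ (γ ∧ γ)) ∨ (((γ ∧ γ) ∨ (α ∨ α)) ∨ ((β ∧ γ) ∧ α))) = 1/6 ∨ 1/2 = 1/2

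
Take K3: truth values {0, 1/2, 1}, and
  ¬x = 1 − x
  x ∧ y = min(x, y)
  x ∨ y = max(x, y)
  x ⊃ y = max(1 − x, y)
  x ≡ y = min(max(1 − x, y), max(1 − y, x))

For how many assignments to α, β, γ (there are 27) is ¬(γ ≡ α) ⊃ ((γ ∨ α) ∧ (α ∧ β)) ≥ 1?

8

value 1: 8 assignments (counts)
value 1/2: 15 assignments
value 0: 4 assignments
So 8 of the 27 assignments meet the threshold.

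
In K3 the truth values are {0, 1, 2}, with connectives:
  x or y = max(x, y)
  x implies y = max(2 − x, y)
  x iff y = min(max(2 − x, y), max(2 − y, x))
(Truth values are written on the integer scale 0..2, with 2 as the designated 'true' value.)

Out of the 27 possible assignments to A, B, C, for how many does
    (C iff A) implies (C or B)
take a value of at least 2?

value 2: 17 assignments (counts)
value 1: 9 assignments
value 0: 1 assignment
So 17 of the 27 assignments meet the threshold.

17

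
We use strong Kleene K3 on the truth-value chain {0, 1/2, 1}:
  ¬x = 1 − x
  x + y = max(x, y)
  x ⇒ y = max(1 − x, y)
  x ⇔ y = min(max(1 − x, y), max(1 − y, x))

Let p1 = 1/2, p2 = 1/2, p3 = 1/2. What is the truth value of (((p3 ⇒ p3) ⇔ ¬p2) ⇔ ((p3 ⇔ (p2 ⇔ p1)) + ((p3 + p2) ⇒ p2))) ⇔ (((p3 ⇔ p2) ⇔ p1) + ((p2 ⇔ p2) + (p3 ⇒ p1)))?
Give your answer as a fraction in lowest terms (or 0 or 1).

p3 ⇒ p3 = 1/2 ⇒ 1/2 = 1/2
¬p2 = ¬1/2 = 1/2
(p3 ⇒ p3) ⇔ ¬p2 = 1/2 ⇔ 1/2 = 1/2
p2 ⇔ p1 = 1/2 ⇔ 1/2 = 1/2
p3 ⇔ (p2 ⇔ p1) = 1/2 ⇔ 1/2 = 1/2
p3 + p2 = 1/2 + 1/2 = 1/2
(p3 + p2) ⇒ p2 = 1/2 ⇒ 1/2 = 1/2
(p3 ⇔ (p2 ⇔ p1)) + ((p3 + p2) ⇒ p2) = 1/2 + 1/2 = 1/2
((p3 ⇒ p3) ⇔ ¬p2) ⇔ ((p3 ⇔ (p2 ⇔ p1)) + ((p3 + p2) ⇒ p2)) = 1/2 ⇔ 1/2 = 1/2
p3 ⇔ p2 = 1/2 ⇔ 1/2 = 1/2
(p3 ⇔ p2) ⇔ p1 = 1/2 ⇔ 1/2 = 1/2
p2 ⇔ p2 = 1/2 ⇔ 1/2 = 1/2
p3 ⇒ p1 = 1/2 ⇒ 1/2 = 1/2
(p2 ⇔ p2) + (p3 ⇒ p1) = 1/2 + 1/2 = 1/2
((p3 ⇔ p2) ⇔ p1) + ((p2 ⇔ p2) + (p3 ⇒ p1)) = 1/2 + 1/2 = 1/2
(((p3 ⇒ p3) ⇔ ¬p2) ⇔ ((p3 ⇔ (p2 ⇔ p1)) + ((p3 + p2) ⇒ p2))) ⇔ (((p3 ⇔ p2) ⇔ p1) + ((p2 ⇔ p2) + (p3 ⇒ p1))) = 1/2 ⇔ 1/2 = 1/2

1/2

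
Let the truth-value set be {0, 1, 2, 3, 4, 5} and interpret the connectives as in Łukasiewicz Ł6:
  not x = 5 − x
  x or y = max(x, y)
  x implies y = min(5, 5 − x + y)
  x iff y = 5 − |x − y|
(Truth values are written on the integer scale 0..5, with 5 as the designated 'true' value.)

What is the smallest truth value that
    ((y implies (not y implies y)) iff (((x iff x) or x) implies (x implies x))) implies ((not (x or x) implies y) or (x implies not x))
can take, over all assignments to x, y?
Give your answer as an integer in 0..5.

4

Take x = 3, y = 0:
not y = not 0 = 5
not y implies y = 5 implies 0 = 0
y implies (not y implies y) = 0 implies 0 = 5
x iff x = 3 iff 3 = 5
(x iff x) or x = 5 or 3 = 5
x implies x = 3 implies 3 = 5
((x iff x) or x) implies (x implies x) = 5 implies 5 = 5
(y implies (not y implies y)) iff (((x iff x) or x) implies (x implies x)) = 5 iff 5 = 5
x or x = 3 or 3 = 3
not (x or x) = not 3 = 2
not (x or x) implies y = 2 implies 0 = 3
not x = not 3 = 2
x implies not x = 3 implies 2 = 4
(not (x or x) implies y) or (x implies not x) = 3 or 4 = 4
((y implies (not y implies y)) iff (((x iff x) or x) implies (x implies x))) implies ((not (x or x) implies y) or (x implies not x)) = 5 implies 4 = 4
No assignment yields a value below 4, so this is the minimum.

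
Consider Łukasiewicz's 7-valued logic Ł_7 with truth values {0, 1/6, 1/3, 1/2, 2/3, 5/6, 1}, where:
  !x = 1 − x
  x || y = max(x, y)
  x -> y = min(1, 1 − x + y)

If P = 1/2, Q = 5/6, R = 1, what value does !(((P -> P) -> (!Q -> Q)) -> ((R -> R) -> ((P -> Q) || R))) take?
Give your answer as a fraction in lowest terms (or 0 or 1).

0

P -> P = 1/2 -> 1/2 = 1
!Q = !5/6 = 1/6
!Q -> Q = 1/6 -> 5/6 = 1
(P -> P) -> (!Q -> Q) = 1 -> 1 = 1
R -> R = 1 -> 1 = 1
P -> Q = 1/2 -> 5/6 = 1
(P -> Q) || R = 1 || 1 = 1
(R -> R) -> ((P -> Q) || R) = 1 -> 1 = 1
((P -> P) -> (!Q -> Q)) -> ((R -> R) -> ((P -> Q) || R)) = 1 -> 1 = 1
!(((P -> P) -> (!Q -> Q)) -> ((R -> R) -> ((P -> Q) || R))) = !1 = 0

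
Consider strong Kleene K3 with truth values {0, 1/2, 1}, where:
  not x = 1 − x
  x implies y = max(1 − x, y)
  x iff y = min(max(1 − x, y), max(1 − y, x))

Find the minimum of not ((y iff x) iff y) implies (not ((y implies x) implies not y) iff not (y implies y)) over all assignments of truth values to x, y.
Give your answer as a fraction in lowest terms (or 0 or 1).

Take x = 0, y = 1/2:
y iff x = 1/2 iff 0 = 1/2
(y iff x) iff y = 1/2 iff 1/2 = 1/2
not ((y iff x) iff y) = not 1/2 = 1/2
y implies x = 1/2 implies 0 = 1/2
not y = not 1/2 = 1/2
(y implies x) implies not y = 1/2 implies 1/2 = 1/2
not ((y implies x) implies not y) = not 1/2 = 1/2
y implies y = 1/2 implies 1/2 = 1/2
not (y implies y) = not 1/2 = 1/2
not ((y implies x) implies not y) iff not (y implies y) = 1/2 iff 1/2 = 1/2
not ((y iff x) iff y) implies (not ((y implies x) implies not y) iff not (y implies y)) = 1/2 implies 1/2 = 1/2
No assignment yields a value below 1/2, so this is the minimum.

1/2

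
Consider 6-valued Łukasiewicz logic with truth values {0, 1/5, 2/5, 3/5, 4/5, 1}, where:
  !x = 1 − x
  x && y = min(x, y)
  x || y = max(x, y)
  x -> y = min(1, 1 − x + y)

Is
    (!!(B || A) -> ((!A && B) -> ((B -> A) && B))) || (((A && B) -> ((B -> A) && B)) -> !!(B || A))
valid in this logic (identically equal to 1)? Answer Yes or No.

Counterexample: take A = 0, B = 4/5.
B || A = 4/5 || 0 = 4/5
!(B || A) = !4/5 = 1/5
!!(B || A) = !1/5 = 4/5
!A = !0 = 1
!A && B = 1 && 4/5 = 4/5
B -> A = 4/5 -> 0 = 1/5
(B -> A) && B = 1/5 && 4/5 = 1/5
(!A && B) -> ((B -> A) && B) = 4/5 -> 1/5 = 2/5
!!(B || A) -> ((!A && B) -> ((B -> A) && B)) = 4/5 -> 2/5 = 3/5
A && B = 0 && 4/5 = 0
B -> A = 4/5 -> 0 = 1/5
(B -> A) && B = 1/5 && 4/5 = 1/5
(A && B) -> ((B -> A) && B) = 0 -> 1/5 = 1
B || A = 4/5 || 0 = 4/5
!(B || A) = !4/5 = 1/5
!!(B || A) = !1/5 = 4/5
((A && B) -> ((B -> A) && B)) -> !!(B || A) = 1 -> 4/5 = 4/5
(!!(B || A) -> ((!A && B) -> ((B -> A) && B))) || (((A && B) -> ((B -> A) && B)) -> !!(B || A)) = 3/5 || 4/5 = 4/5
This gives 4/5 ≠ 1.

No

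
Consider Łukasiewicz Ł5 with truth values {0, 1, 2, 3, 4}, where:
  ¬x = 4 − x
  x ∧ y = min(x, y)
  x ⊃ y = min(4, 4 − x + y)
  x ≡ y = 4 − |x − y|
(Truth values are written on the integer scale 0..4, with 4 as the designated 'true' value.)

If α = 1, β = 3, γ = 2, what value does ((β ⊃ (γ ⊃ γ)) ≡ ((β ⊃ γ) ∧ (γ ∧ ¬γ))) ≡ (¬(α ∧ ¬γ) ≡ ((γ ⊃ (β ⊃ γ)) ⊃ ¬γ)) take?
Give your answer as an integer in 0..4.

3

γ ⊃ γ = 2 ⊃ 2 = 4
β ⊃ (γ ⊃ γ) = 3 ⊃ 4 = 4
β ⊃ γ = 3 ⊃ 2 = 3
¬γ = ¬2 = 2
γ ∧ ¬γ = 2 ∧ 2 = 2
(β ⊃ γ) ∧ (γ ∧ ¬γ) = 3 ∧ 2 = 2
(β ⊃ (γ ⊃ γ)) ≡ ((β ⊃ γ) ∧ (γ ∧ ¬γ)) = 4 ≡ 2 = 2
¬γ = ¬2 = 2
α ∧ ¬γ = 1 ∧ 2 = 1
¬(α ∧ ¬γ) = ¬1 = 3
β ⊃ γ = 3 ⊃ 2 = 3
γ ⊃ (β ⊃ γ) = 2 ⊃ 3 = 4
¬γ = ¬2 = 2
(γ ⊃ (β ⊃ γ)) ⊃ ¬γ = 4 ⊃ 2 = 2
¬(α ∧ ¬γ) ≡ ((γ ⊃ (β ⊃ γ)) ⊃ ¬γ) = 3 ≡ 2 = 3
((β ⊃ (γ ⊃ γ)) ≡ ((β ⊃ γ) ∧ (γ ∧ ¬γ))) ≡ (¬(α ∧ ¬γ) ≡ ((γ ⊃ (β ⊃ γ)) ⊃ ¬γ)) = 2 ≡ 3 = 3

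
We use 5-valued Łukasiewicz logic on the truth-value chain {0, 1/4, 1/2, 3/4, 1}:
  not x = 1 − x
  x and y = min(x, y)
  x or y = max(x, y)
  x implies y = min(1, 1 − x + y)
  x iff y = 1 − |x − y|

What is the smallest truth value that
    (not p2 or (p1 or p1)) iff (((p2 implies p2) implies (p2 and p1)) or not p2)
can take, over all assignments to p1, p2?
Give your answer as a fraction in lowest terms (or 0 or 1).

1/2

Take p1 = 1, p2 = 1/2:
not p2 = not 1/2 = 1/2
p1 or p1 = 1 or 1 = 1
not p2 or (p1 or p1) = 1/2 or 1 = 1
p2 implies p2 = 1/2 implies 1/2 = 1
p2 and p1 = 1/2 and 1 = 1/2
(p2 implies p2) implies (p2 and p1) = 1 implies 1/2 = 1/2
not p2 = not 1/2 = 1/2
((p2 implies p2) implies (p2 and p1)) or not p2 = 1/2 or 1/2 = 1/2
(not p2 or (p1 or p1)) iff (((p2 implies p2) implies (p2 and p1)) or not p2) = 1 iff 1/2 = 1/2
No assignment yields a value below 1/2, so this is the minimum.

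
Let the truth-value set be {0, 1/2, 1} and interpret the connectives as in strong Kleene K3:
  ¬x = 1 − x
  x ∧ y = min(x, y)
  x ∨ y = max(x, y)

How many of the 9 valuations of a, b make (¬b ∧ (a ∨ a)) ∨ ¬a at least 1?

4

a = 0, b = 0 ↦ 1  ≥
a = 0, b = 1/2 ↦ 1  ≥
a = 0, b = 1 ↦ 1  ≥
a = 1/2, b = 0 ↦ 1/2  <
a = 1/2, b = 1/2 ↦ 1/2  <
a = 1/2, b = 1 ↦ 1/2  <
a = 1, b = 0 ↦ 1  ≥
a = 1, b = 1/2 ↦ 1/2  <
a = 1, b = 1 ↦ 0  <
So 4 of the 9 assignments meet the threshold.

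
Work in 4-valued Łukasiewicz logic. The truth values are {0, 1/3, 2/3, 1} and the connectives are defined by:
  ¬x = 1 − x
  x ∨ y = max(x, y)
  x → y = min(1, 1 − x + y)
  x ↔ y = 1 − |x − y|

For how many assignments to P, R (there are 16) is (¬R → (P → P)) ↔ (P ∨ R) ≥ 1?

7

P = 0, R = 0 ↦ 0  <
P = 0, R = 1/3 ↦ 1/3  <
P = 0, R = 2/3 ↦ 2/3  <
P = 0, R = 1 ↦ 1  ≥
P = 1/3, R = 0 ↦ 1/3  <
P = 1/3, R = 1/3 ↦ 1/3  <
P = 1/3, R = 2/3 ↦ 2/3  <
P = 1/3, R = 1 ↦ 1  ≥
P = 2/3, R = 0 ↦ 2/3  <
P = 2/3, R = 1/3 ↦ 2/3  <
P = 2/3, R = 2/3 ↦ 2/3  <
P = 2/3, R = 1 ↦ 1  ≥
P = 1, R = 0 ↦ 1  ≥
P = 1, R = 1/3 ↦ 1  ≥
P = 1, R = 2/3 ↦ 1  ≥
P = 1, R = 1 ↦ 1  ≥
So 7 of the 16 assignments meet the threshold.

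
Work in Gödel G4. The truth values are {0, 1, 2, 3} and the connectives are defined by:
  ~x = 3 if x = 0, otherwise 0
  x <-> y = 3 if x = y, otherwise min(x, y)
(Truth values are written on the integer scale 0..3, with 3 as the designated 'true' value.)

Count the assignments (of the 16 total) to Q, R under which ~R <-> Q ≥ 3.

Q = 0, R = 0 ↦ 0  <
Q = 0, R = 1 ↦ 3  ≥
Q = 0, R = 2 ↦ 3  ≥
Q = 0, R = 3 ↦ 3  ≥
Q = 1, R = 0 ↦ 1  <
Q = 1, R = 1 ↦ 0  <
Q = 1, R = 2 ↦ 0  <
Q = 1, R = 3 ↦ 0  <
Q = 2, R = 0 ↦ 2  <
Q = 2, R = 1 ↦ 0  <
Q = 2, R = 2 ↦ 0  <
Q = 2, R = 3 ↦ 0  <
Q = 3, R = 0 ↦ 3  ≥
Q = 3, R = 1 ↦ 0  <
Q = 3, R = 2 ↦ 0  <
Q = 3, R = 3 ↦ 0  <
So 4 of the 16 assignments meet the threshold.

4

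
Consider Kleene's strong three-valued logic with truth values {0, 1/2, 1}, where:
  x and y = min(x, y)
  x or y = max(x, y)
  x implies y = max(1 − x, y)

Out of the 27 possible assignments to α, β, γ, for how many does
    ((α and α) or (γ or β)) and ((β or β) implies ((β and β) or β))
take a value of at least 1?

14

value 1: 14 assignments (counts)
value 1/2: 12 assignments
value 0: 1 assignment
So 14 of the 27 assignments meet the threshold.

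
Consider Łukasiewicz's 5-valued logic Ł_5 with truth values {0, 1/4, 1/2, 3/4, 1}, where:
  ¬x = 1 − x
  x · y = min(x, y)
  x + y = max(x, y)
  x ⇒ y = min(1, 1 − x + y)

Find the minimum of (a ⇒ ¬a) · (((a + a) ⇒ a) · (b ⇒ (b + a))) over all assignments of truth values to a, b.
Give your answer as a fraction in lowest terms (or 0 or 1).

0

Take a = 1, b = 0:
¬a = ¬1 = 0
a ⇒ ¬a = 1 ⇒ 0 = 0
a + a = 1 + 1 = 1
(a + a) ⇒ a = 1 ⇒ 1 = 1
b + a = 0 + 1 = 1
b ⇒ (b + a) = 0 ⇒ 1 = 1
((a + a) ⇒ a) · (b ⇒ (b + a)) = 1 · 1 = 1
(a ⇒ ¬a) · (((a + a) ⇒ a) · (b ⇒ (b + a))) = 0 · 1 = 0
No assignment yields a value below 0, so this is the minimum.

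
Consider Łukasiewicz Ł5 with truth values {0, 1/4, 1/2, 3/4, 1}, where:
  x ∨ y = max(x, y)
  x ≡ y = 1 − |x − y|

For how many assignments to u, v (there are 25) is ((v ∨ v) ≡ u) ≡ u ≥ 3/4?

value 1: 7 assignments (counts)
value 3/4: 7 assignments (counts)
value 1/2: 6 assignments
value 1/4: 3 assignments
value 0: 2 assignments
So 14 of the 25 assignments meet the threshold.

14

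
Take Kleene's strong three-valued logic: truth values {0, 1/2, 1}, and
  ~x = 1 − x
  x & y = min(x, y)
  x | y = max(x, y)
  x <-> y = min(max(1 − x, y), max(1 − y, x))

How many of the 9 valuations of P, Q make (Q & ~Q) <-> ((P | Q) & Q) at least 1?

3

P = 0, Q = 0 ↦ 1  ≥
P = 0, Q = 1/2 ↦ 1/2  <
P = 0, Q = 1 ↦ 0  <
P = 1/2, Q = 0 ↦ 1  ≥
P = 1/2, Q = 1/2 ↦ 1/2  <
P = 1/2, Q = 1 ↦ 0  <
P = 1, Q = 0 ↦ 1  ≥
P = 1, Q = 1/2 ↦ 1/2  <
P = 1, Q = 1 ↦ 0  <
So 3 of the 9 assignments meet the threshold.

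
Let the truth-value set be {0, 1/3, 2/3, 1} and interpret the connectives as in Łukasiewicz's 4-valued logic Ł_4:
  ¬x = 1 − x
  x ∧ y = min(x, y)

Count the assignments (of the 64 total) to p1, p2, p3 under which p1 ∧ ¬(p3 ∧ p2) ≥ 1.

value 1: 7 assignments (counts)
value 2/3: 17 assignments
value 1/3: 21 assignments
value 0: 19 assignments
So 7 of the 64 assignments meet the threshold.

7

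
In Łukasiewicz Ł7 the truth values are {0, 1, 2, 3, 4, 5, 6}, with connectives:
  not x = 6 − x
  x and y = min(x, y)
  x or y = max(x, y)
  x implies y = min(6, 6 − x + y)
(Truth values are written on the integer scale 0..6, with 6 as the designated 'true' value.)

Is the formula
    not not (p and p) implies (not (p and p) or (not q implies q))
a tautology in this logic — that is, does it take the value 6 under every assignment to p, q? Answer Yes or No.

Counterexample: take p = 4, q = 0.
p and p = 4 and 4 = 4
not (p and p) = not 4 = 2
not not (p and p) = not 2 = 4
not q = not 0 = 6
not q implies q = 6 implies 0 = 0
not (p and p) or (not q implies q) = 2 or 0 = 2
not not (p and p) implies (not (p and p) or (not q implies q)) = 4 implies 2 = 4
This gives 4 ≠ 6.

No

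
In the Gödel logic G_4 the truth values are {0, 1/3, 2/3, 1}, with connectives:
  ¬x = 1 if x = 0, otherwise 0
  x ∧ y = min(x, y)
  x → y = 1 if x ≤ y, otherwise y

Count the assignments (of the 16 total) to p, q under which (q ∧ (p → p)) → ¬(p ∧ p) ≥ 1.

7

p = 0, q = 0 ↦ 1  ≥
p = 0, q = 1/3 ↦ 1  ≥
p = 0, q = 2/3 ↦ 1  ≥
p = 0, q = 1 ↦ 1  ≥
p = 1/3, q = 0 ↦ 1  ≥
p = 1/3, q = 1/3 ↦ 0  <
p = 1/3, q = 2/3 ↦ 0  <
p = 1/3, q = 1 ↦ 0  <
p = 2/3, q = 0 ↦ 1  ≥
p = 2/3, q = 1/3 ↦ 0  <
p = 2/3, q = 2/3 ↦ 0  <
p = 2/3, q = 1 ↦ 0  <
p = 1, q = 0 ↦ 1  ≥
p = 1, q = 1/3 ↦ 0  <
p = 1, q = 2/3 ↦ 0  <
p = 1, q = 1 ↦ 0  <
So 7 of the 16 assignments meet the threshold.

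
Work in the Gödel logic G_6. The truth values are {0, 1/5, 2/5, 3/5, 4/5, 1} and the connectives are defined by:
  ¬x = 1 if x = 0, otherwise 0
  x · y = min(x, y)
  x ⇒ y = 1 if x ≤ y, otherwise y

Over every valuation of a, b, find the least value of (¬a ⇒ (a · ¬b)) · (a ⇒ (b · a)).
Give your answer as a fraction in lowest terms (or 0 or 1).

0

Take a = 0, b = 0:
¬a = ¬0 = 1
¬b = ¬0 = 1
a · ¬b = 0 · 1 = 0
¬a ⇒ (a · ¬b) = 1 ⇒ 0 = 0
b · a = 0 · 0 = 0
a ⇒ (b · a) = 0 ⇒ 0 = 1
(¬a ⇒ (a · ¬b)) · (a ⇒ (b · a)) = 0 · 1 = 0
No assignment yields a value below 0, so this is the minimum.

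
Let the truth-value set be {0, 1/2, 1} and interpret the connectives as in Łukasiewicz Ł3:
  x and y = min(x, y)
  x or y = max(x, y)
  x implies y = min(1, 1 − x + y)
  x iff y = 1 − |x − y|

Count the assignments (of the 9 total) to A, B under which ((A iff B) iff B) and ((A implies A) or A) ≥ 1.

4

A = 0, B = 0 ↦ 0  <
A = 0, B = 1/2 ↦ 1  ≥
A = 0, B = 1 ↦ 0  <
A = 1/2, B = 0 ↦ 1/2  <
A = 1/2, B = 1/2 ↦ 1/2  <
A = 1/2, B = 1 ↦ 1/2  <
A = 1, B = 0 ↦ 1  ≥
A = 1, B = 1/2 ↦ 1  ≥
A = 1, B = 1 ↦ 1  ≥
So 4 of the 9 assignments meet the threshold.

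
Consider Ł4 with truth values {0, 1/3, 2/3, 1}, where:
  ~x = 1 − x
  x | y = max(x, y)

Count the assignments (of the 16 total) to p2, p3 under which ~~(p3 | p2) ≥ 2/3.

p2 = 0, p3 = 0 ↦ 0  <
p2 = 0, p3 = 1/3 ↦ 1/3  <
p2 = 0, p3 = 2/3 ↦ 2/3  ≥
p2 = 0, p3 = 1 ↦ 1  ≥
p2 = 1/3, p3 = 0 ↦ 1/3  <
p2 = 1/3, p3 = 1/3 ↦ 1/3  <
p2 = 1/3, p3 = 2/3 ↦ 2/3  ≥
p2 = 1/3, p3 = 1 ↦ 1  ≥
p2 = 2/3, p3 = 0 ↦ 2/3  ≥
p2 = 2/3, p3 = 1/3 ↦ 2/3  ≥
p2 = 2/3, p3 = 2/3 ↦ 2/3  ≥
p2 = 2/3, p3 = 1 ↦ 1  ≥
p2 = 1, p3 = 0 ↦ 1  ≥
p2 = 1, p3 = 1/3 ↦ 1  ≥
p2 = 1, p3 = 2/3 ↦ 1  ≥
p2 = 1, p3 = 1 ↦ 1  ≥
So 12 of the 16 assignments meet the threshold.

12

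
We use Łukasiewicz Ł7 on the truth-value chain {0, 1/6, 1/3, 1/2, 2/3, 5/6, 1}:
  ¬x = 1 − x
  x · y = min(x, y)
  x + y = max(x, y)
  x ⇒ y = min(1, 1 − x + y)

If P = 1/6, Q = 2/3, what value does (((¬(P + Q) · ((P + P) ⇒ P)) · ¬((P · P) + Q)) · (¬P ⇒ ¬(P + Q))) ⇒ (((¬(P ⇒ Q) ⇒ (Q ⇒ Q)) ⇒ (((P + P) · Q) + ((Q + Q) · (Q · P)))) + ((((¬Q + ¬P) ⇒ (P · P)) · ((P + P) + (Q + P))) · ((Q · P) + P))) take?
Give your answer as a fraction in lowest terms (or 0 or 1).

5/6

P + Q = 1/6 + 2/3 = 2/3
¬(P + Q) = ¬2/3 = 1/3
P + P = 1/6 + 1/6 = 1/6
(P + P) ⇒ P = 1/6 ⇒ 1/6 = 1
¬(P + Q) · ((P + P) ⇒ P) = 1/3 · 1 = 1/3
P · P = 1/6 · 1/6 = 1/6
(P · P) + Q = 1/6 + 2/3 = 2/3
¬((P · P) + Q) = ¬2/3 = 1/3
(¬(P + Q) · ((P + P) ⇒ P)) · ¬((P · P) + Q) = 1/3 · 1/3 = 1/3
¬P = ¬1/6 = 5/6
P + Q = 1/6 + 2/3 = 2/3
¬(P + Q) = ¬2/3 = 1/3
¬P ⇒ ¬(P + Q) = 5/6 ⇒ 1/3 = 1/2
((¬(P + Q) · ((P + P) ⇒ P)) · ¬((P · P) + Q)) · (¬P ⇒ ¬(P + Q)) = 1/3 · 1/2 = 1/3
P ⇒ Q = 1/6 ⇒ 2/3 = 1
¬(P ⇒ Q) = ¬1 = 0
Q ⇒ Q = 2/3 ⇒ 2/3 = 1
¬(P ⇒ Q) ⇒ (Q ⇒ Q) = 0 ⇒ 1 = 1
P + P = 1/6 + 1/6 = 1/6
(P + P) · Q = 1/6 · 2/3 = 1/6
Q + Q = 2/3 + 2/3 = 2/3
Q · P = 2/3 · 1/6 = 1/6
(Q + Q) · (Q · P) = 2/3 · 1/6 = 1/6
((P + P) · Q) + ((Q + Q) · (Q · P)) = 1/6 + 1/6 = 1/6
(¬(P ⇒ Q) ⇒ (Q ⇒ Q)) ⇒ (((P + P) · Q) + ((Q + Q) · (Q · P))) = 1 ⇒ 1/6 = 1/6
¬Q = ¬2/3 = 1/3
¬P = ¬1/6 = 5/6
¬Q + ¬P = 1/3 + 5/6 = 5/6
P · P = 1/6 · 1/6 = 1/6
(¬Q + ¬P) ⇒ (P · P) = 5/6 ⇒ 1/6 = 1/3
P + P = 1/6 + 1/6 = 1/6
Q + P = 2/3 + 1/6 = 2/3
(P + P) + (Q + P) = 1/6 + 2/3 = 2/3
((¬Q + ¬P) ⇒ (P · P)) · ((P + P) + (Q + P)) = 1/3 · 2/3 = 1/3
Q · P = 2/3 · 1/6 = 1/6
(Q · P) + P = 1/6 + 1/6 = 1/6
(((¬Q + ¬P) ⇒ (P · P)) · ((P + P) + (Q + P))) · ((Q · P) + P) = 1/3 · 1/6 = 1/6
((¬(P ⇒ Q) ⇒ (Q ⇒ Q)) ⇒ (((P + P) · Q) + ((Q + Q) · (Q · P)))) + ((((¬Q + ¬P) ⇒ (P · P)) · ((P + P) + (Q + P))) · ((Q · P) + P)) = 1/6 + 1/6 = 1/6
(((¬(P + Q) · ((P + P) ⇒ P)) · ¬((P · P) + Q)) · (¬P ⇒ ¬(P + Q))) ⇒ (((¬(P ⇒ Q) ⇒ (Q ⇒ Q)) ⇒ (((P + P) · Q) + ((Q + Q) · (Q · P)))) + ((((¬Q + ¬P) ⇒ (P · P)) · ((P + P) + (Q + P))) · ((Q · P) + P))) = 1/3 ⇒ 1/6 = 5/6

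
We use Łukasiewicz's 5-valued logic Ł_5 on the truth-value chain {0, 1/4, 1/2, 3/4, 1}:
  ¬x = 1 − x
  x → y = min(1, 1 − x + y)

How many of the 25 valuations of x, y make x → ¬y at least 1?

15

value 1: 15 assignments (counts)
value 3/4: 4 assignments
value 1/2: 3 assignments
value 1/4: 2 assignments
value 0: 1 assignment
So 15 of the 25 assignments meet the threshold.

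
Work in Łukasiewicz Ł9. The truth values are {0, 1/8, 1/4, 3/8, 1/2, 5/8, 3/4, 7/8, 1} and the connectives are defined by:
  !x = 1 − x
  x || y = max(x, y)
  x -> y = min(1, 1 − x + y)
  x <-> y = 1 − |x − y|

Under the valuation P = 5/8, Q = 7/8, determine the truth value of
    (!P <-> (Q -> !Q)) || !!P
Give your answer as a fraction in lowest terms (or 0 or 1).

!P = !5/8 = 3/8
!Q = !7/8 = 1/8
Q -> !Q = 7/8 -> 1/8 = 1/4
!P <-> (Q -> !Q) = 3/8 <-> 1/4 = 7/8
!P = !5/8 = 3/8
!!P = !3/8 = 5/8
(!P <-> (Q -> !Q)) || !!P = 7/8 || 5/8 = 7/8

7/8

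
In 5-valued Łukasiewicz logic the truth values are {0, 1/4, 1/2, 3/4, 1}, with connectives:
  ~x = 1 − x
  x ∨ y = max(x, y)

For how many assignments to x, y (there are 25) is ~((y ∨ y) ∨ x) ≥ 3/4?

4

value 1: 1 assignment (counts)
value 3/4: 3 assignments (counts)
value 1/2: 5 assignments
value 1/4: 7 assignments
value 0: 9 assignments
So 4 of the 25 assignments meet the threshold.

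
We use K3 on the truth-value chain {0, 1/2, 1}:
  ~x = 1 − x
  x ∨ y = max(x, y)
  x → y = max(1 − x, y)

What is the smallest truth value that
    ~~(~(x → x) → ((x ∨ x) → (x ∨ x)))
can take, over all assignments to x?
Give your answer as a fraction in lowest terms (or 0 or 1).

1/2

Take x = 1/2:
x → x = 1/2 → 1/2 = 1/2
~(x → x) = ~1/2 = 1/2
x ∨ x = 1/2 ∨ 1/2 = 1/2
x ∨ x = 1/2 ∨ 1/2 = 1/2
(x ∨ x) → (x ∨ x) = 1/2 → 1/2 = 1/2
~(x → x) → ((x ∨ x) → (x ∨ x)) = 1/2 → 1/2 = 1/2
~(~(x → x) → ((x ∨ x) → (x ∨ x))) = ~1/2 = 1/2
~~(~(x → x) → ((x ∨ x) → (x ∨ x))) = ~1/2 = 1/2
No assignment yields a value below 1/2, so this is the minimum.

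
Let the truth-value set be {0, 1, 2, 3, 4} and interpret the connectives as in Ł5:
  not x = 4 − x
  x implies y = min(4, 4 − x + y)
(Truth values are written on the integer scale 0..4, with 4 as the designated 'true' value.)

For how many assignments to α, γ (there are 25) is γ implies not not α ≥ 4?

15

value 4: 15 assignments (counts)
value 3: 4 assignments
value 2: 3 assignments
value 1: 2 assignments
value 0: 1 assignment
So 15 of the 25 assignments meet the threshold.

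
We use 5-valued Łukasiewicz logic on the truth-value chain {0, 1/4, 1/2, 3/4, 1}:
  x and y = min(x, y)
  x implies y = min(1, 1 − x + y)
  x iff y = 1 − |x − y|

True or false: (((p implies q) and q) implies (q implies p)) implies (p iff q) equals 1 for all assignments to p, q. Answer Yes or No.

Counterexample: take p = 0, q = 1/4.
p implies q = 0 implies 1/4 = 1
(p implies q) and q = 1 and 1/4 = 1/4
q implies p = 1/4 implies 0 = 3/4
((p implies q) and q) implies (q implies p) = 1/4 implies 3/4 = 1
p iff q = 0 iff 1/4 = 3/4
(((p implies q) and q) implies (q implies p)) implies (p iff q) = 1 implies 3/4 = 3/4
This gives 3/4 ≠ 1.

No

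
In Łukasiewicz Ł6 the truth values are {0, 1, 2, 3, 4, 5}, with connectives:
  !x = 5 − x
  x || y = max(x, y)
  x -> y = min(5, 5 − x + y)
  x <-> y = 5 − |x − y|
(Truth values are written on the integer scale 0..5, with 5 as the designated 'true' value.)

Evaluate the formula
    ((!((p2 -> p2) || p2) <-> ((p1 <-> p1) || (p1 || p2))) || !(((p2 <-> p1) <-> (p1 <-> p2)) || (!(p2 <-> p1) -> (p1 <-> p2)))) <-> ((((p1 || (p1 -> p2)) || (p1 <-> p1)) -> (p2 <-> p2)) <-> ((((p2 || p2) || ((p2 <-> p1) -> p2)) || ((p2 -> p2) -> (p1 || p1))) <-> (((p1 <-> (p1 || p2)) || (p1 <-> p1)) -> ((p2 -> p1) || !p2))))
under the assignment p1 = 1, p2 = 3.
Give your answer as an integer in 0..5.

2

p2 -> p2 = 3 -> 3 = 5
(p2 -> p2) || p2 = 5 || 3 = 5
!((p2 -> p2) || p2) = !5 = 0
p1 <-> p1 = 1 <-> 1 = 5
p1 || p2 = 1 || 3 = 3
(p1 <-> p1) || (p1 || p2) = 5 || 3 = 5
!((p2 -> p2) || p2) <-> ((p1 <-> p1) || (p1 || p2)) = 0 <-> 5 = 0
p2 <-> p1 = 3 <-> 1 = 3
p1 <-> p2 = 1 <-> 3 = 3
(p2 <-> p1) <-> (p1 <-> p2) = 3 <-> 3 = 5
p2 <-> p1 = 3 <-> 1 = 3
!(p2 <-> p1) = !3 = 2
p1 <-> p2 = 1 <-> 3 = 3
!(p2 <-> p1) -> (p1 <-> p2) = 2 -> 3 = 5
((p2 <-> p1) <-> (p1 <-> p2)) || (!(p2 <-> p1) -> (p1 <-> p2)) = 5 || 5 = 5
!(((p2 <-> p1) <-> (p1 <-> p2)) || (!(p2 <-> p1) -> (p1 <-> p2))) = !5 = 0
(!((p2 -> p2) || p2) <-> ((p1 <-> p1) || (p1 || p2))) || !(((p2 <-> p1) <-> (p1 <-> p2)) || (!(p2 <-> p1) -> (p1 <-> p2))) = 0 || 0 = 0
p1 -> p2 = 1 -> 3 = 5
p1 || (p1 -> p2) = 1 || 5 = 5
p1 <-> p1 = 1 <-> 1 = 5
(p1 || (p1 -> p2)) || (p1 <-> p1) = 5 || 5 = 5
p2 <-> p2 = 3 <-> 3 = 5
((p1 || (p1 -> p2)) || (p1 <-> p1)) -> (p2 <-> p2) = 5 -> 5 = 5
p2 || p2 = 3 || 3 = 3
p2 <-> p1 = 3 <-> 1 = 3
(p2 <-> p1) -> p2 = 3 -> 3 = 5
(p2 || p2) || ((p2 <-> p1) -> p2) = 3 || 5 = 5
p2 -> p2 = 3 -> 3 = 5
p1 || p1 = 1 || 1 = 1
(p2 -> p2) -> (p1 || p1) = 5 -> 1 = 1
((p2 || p2) || ((p2 <-> p1) -> p2)) || ((p2 -> p2) -> (p1 || p1)) = 5 || 1 = 5
p1 || p2 = 1 || 3 = 3
p1 <-> (p1 || p2) = 1 <-> 3 = 3
p1 <-> p1 = 1 <-> 1 = 5
(p1 <-> (p1 || p2)) || (p1 <-> p1) = 3 || 5 = 5
p2 -> p1 = 3 -> 1 = 3
!p2 = !3 = 2
(p2 -> p1) || !p2 = 3 || 2 = 3
((p1 <-> (p1 || p2)) || (p1 <-> p1)) -> ((p2 -> p1) || !p2) = 5 -> 3 = 3
(((p2 || p2) || ((p2 <-> p1) -> p2)) || ((p2 -> p2) -> (p1 || p1))) <-> (((p1 <-> (p1 || p2)) || (p1 <-> p1)) -> ((p2 -> p1) || !p2)) = 5 <-> 3 = 3
(((p1 || (p1 -> p2)) || (p1 <-> p1)) -> (p2 <-> p2)) <-> ((((p2 || p2) || ((p2 <-> p1) -> p2)) || ((p2 -> p2) -> (p1 || p1))) <-> (((p1 <-> (p1 || p2)) || (p1 <-> p1)) -> ((p2 -> p1) || !p2))) = 5 <-> 3 = 3
((!((p2 -> p2) || p2) <-> ((p1 <-> p1) || (p1 || p2))) || !(((p2 <-> p1) <-> (p1 <-> p2)) || (!(p2 <-> p1) -> (p1 <-> p2)))) <-> ((((p1 || (p1 -> p2)) || (p1 <-> p1)) -> (p2 <-> p2)) <-> ((((p2 || p2) || ((p2 <-> p1) -> p2)) || ((p2 -> p2) -> (p1 || p1))) <-> (((p1 <-> (p1 || p2)) || (p1 <-> p1)) -> ((p2 -> p1) || !p2)))) = 0 <-> 3 = 2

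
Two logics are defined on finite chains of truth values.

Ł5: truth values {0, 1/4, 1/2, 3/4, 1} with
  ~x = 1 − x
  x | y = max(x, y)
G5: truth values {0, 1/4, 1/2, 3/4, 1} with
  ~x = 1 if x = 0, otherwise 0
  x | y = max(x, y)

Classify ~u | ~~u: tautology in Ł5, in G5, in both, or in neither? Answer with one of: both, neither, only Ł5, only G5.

only G5

In Ł5: at u = 1/4 the value is 3/4 — not a tautology.
In G5: every assignment gives 1 — tautology.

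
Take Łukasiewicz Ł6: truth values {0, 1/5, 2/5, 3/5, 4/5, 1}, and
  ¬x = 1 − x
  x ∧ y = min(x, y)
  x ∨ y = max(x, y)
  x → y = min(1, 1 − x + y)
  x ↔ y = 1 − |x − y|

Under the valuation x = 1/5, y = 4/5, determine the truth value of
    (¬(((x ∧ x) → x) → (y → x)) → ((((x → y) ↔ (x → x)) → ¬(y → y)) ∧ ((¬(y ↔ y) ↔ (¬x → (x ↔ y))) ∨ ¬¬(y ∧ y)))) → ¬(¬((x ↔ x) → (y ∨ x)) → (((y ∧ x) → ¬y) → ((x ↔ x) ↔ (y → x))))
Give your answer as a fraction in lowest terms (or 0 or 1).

3/5

x ∧ x = 1/5 ∧ 1/5 = 1/5
(x ∧ x) → x = 1/5 → 1/5 = 1
y → x = 4/5 → 1/5 = 2/5
((x ∧ x) → x) → (y → x) = 1 → 2/5 = 2/5
¬(((x ∧ x) → x) → (y → x)) = ¬2/5 = 3/5
x → y = 1/5 → 4/5 = 1
x → x = 1/5 → 1/5 = 1
(x → y) ↔ (x → x) = 1 ↔ 1 = 1
y → y = 4/5 → 4/5 = 1
¬(y → y) = ¬1 = 0
((x → y) ↔ (x → x)) → ¬(y → y) = 1 → 0 = 0
y ↔ y = 4/5 ↔ 4/5 = 1
¬(y ↔ y) = ¬1 = 0
¬x = ¬1/5 = 4/5
x ↔ y = 1/5 ↔ 4/5 = 2/5
¬x → (x ↔ y) = 4/5 → 2/5 = 3/5
¬(y ↔ y) ↔ (¬x → (x ↔ y)) = 0 ↔ 3/5 = 2/5
y ∧ y = 4/5 ∧ 4/5 = 4/5
¬(y ∧ y) = ¬4/5 = 1/5
¬¬(y ∧ y) = ¬1/5 = 4/5
(¬(y ↔ y) ↔ (¬x → (x ↔ y))) ∨ ¬¬(y ∧ y) = 2/5 ∨ 4/5 = 4/5
(((x → y) ↔ (x → x)) → ¬(y → y)) ∧ ((¬(y ↔ y) ↔ (¬x → (x ↔ y))) ∨ ¬¬(y ∧ y)) = 0 ∧ 4/5 = 0
¬(((x ∧ x) → x) → (y → x)) → ((((x → y) ↔ (x → x)) → ¬(y → y)) ∧ ((¬(y ↔ y) ↔ (¬x → (x ↔ y))) ∨ ¬¬(y ∧ y))) = 3/5 → 0 = 2/5
x ↔ x = 1/5 ↔ 1/5 = 1
y ∨ x = 4/5 ∨ 1/5 = 4/5
(x ↔ x) → (y ∨ x) = 1 → 4/5 = 4/5
¬((x ↔ x) → (y ∨ x)) = ¬4/5 = 1/5
y ∧ x = 4/5 ∧ 1/5 = 1/5
¬y = ¬4/5 = 1/5
(y ∧ x) → ¬y = 1/5 → 1/5 = 1
x ↔ x = 1/5 ↔ 1/5 = 1
y → x = 4/5 → 1/5 = 2/5
(x ↔ x) ↔ (y → x) = 1 ↔ 2/5 = 2/5
((y ∧ x) → ¬y) → ((x ↔ x) ↔ (y → x)) = 1 → 2/5 = 2/5
¬((x ↔ x) → (y ∨ x)) → (((y ∧ x) → ¬y) → ((x ↔ x) ↔ (y → x))) = 1/5 → 2/5 = 1
¬(¬((x ↔ x) → (y ∨ x)) → (((y ∧ x) → ¬y) → ((x ↔ x) ↔ (y → x)))) = ¬1 = 0
(¬(((x ∧ x) → x) → (y → x)) → ((((x → y) ↔ (x → x)) → ¬(y → y)) ∧ ((¬(y ↔ y) ↔ (¬x → (x ↔ y))) ∨ ¬¬(y ∧ y)))) → ¬(¬((x ↔ x) → (y ∨ x)) → (((y ∧ x) → ¬y) → ((x ↔ x) ↔ (y → x)))) = 2/5 → 0 = 3/5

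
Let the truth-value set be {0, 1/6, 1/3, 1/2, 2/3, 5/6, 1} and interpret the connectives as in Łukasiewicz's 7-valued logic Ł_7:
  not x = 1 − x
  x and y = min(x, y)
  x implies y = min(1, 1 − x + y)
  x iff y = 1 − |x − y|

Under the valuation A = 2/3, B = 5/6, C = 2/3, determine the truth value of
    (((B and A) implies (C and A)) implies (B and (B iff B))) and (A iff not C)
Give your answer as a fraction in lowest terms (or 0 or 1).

2/3

B and A = 5/6 and 2/3 = 2/3
C and A = 2/3 and 2/3 = 2/3
(B and A) implies (C and A) = 2/3 implies 2/3 = 1
B iff B = 5/6 iff 5/6 = 1
B and (B iff B) = 5/6 and 1 = 5/6
((B and A) implies (C and A)) implies (B and (B iff B)) = 1 implies 5/6 = 5/6
not C = not 2/3 = 1/3
A iff not C = 2/3 iff 1/3 = 2/3
(((B and A) implies (C and A)) implies (B and (B iff B))) and (A iff not C) = 5/6 and 2/3 = 2/3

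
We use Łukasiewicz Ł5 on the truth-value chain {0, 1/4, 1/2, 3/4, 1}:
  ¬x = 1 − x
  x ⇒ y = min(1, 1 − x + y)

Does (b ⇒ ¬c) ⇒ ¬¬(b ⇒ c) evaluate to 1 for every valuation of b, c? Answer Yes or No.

Counterexample: take b = 1/4, c = 0.
¬c = ¬0 = 1
b ⇒ ¬c = 1/4 ⇒ 1 = 1
b ⇒ c = 1/4 ⇒ 0 = 3/4
¬(b ⇒ c) = ¬3/4 = 1/4
¬¬(b ⇒ c) = ¬1/4 = 3/4
(b ⇒ ¬c) ⇒ ¬¬(b ⇒ c) = 1 ⇒ 3/4 = 3/4
This gives 3/4 ≠ 1.

No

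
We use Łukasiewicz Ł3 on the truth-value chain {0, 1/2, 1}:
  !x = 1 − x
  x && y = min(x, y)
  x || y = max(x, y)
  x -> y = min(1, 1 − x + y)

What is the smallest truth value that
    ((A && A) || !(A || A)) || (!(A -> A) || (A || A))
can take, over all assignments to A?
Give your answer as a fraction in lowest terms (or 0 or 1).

1/2

Take A = 1/2:
A && A = 1/2 && 1/2 = 1/2
A || A = 1/2 || 1/2 = 1/2
!(A || A) = !1/2 = 1/2
(A && A) || !(A || A) = 1/2 || 1/2 = 1/2
A -> A = 1/2 -> 1/2 = 1
!(A -> A) = !1 = 0
A || A = 1/2 || 1/2 = 1/2
!(A -> A) || (A || A) = 0 || 1/2 = 1/2
((A && A) || !(A || A)) || (!(A -> A) || (A || A)) = 1/2 || 1/2 = 1/2
No assignment yields a value below 1/2, so this is the minimum.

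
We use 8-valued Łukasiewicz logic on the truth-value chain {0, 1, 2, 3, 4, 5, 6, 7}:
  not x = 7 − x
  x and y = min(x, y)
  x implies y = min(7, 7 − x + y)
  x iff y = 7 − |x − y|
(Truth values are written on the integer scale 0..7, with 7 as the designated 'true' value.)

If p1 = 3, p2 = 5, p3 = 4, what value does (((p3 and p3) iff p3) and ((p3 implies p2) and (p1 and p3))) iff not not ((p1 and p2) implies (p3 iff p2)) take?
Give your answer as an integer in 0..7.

3

p3 and p3 = 4 and 4 = 4
(p3 and p3) iff p3 = 4 iff 4 = 7
p3 implies p2 = 4 implies 5 = 7
p1 and p3 = 3 and 4 = 3
(p3 implies p2) and (p1 and p3) = 7 and 3 = 3
((p3 and p3) iff p3) and ((p3 implies p2) and (p1 and p3)) = 7 and 3 = 3
p1 and p2 = 3 and 5 = 3
p3 iff p2 = 4 iff 5 = 6
(p1 and p2) implies (p3 iff p2) = 3 implies 6 = 7
not ((p1 and p2) implies (p3 iff p2)) = not 7 = 0
not not ((p1 and p2) implies (p3 iff p2)) = not 0 = 7
(((p3 and p3) iff p3) and ((p3 implies p2) and (p1 and p3))) iff not not ((p1 and p2) implies (p3 iff p2)) = 3 iff 7 = 3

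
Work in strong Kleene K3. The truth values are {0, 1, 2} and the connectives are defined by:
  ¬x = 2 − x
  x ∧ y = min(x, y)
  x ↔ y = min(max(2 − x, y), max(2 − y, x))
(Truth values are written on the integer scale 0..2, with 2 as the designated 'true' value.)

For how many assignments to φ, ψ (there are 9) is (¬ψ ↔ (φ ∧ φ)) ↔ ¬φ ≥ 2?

2

φ = 0, ψ = 0 ↦ 0  <
φ = 0, ψ = 1 ↦ 1  <
φ = 0, ψ = 2 ↦ 2  ≥
φ = 1, ψ = 0 ↦ 1  <
φ = 1, ψ = 1 ↦ 1  <
φ = 1, ψ = 2 ↦ 1  <
φ = 2, ψ = 0 ↦ 0  <
φ = 2, ψ = 1 ↦ 1  <
φ = 2, ψ = 2 ↦ 2  ≥
So 2 of the 9 assignments meet the threshold.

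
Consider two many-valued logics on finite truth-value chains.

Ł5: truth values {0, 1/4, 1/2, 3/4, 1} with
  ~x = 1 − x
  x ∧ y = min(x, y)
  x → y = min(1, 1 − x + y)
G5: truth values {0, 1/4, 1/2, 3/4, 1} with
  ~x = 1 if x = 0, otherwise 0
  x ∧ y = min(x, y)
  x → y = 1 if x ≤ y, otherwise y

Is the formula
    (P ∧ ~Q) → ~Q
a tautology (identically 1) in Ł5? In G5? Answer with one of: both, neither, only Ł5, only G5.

both

In Ł5: every assignment gives 1 — tautology.
In G5: every assignment gives 1 — tautology.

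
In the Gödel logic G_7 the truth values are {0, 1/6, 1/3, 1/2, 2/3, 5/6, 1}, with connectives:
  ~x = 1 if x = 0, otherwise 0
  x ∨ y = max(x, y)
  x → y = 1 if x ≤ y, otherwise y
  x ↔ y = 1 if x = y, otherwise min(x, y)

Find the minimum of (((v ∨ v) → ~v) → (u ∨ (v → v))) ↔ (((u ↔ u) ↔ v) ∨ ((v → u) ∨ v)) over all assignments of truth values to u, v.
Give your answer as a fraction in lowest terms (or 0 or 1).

Take u = 0, v = 1/6:
v ∨ v = 1/6 ∨ 1/6 = 1/6
~v = ~1/6 = 0
(v ∨ v) → ~v = 1/6 → 0 = 0
v → v = 1/6 → 1/6 = 1
u ∨ (v → v) = 0 ∨ 1 = 1
((v ∨ v) → ~v) → (u ∨ (v → v)) = 0 → 1 = 1
u ↔ u = 0 ↔ 0 = 1
(u ↔ u) ↔ v = 1 ↔ 1/6 = 1/6
v → u = 1/6 → 0 = 0
(v → u) ∨ v = 0 ∨ 1/6 = 1/6
((u ↔ u) ↔ v) ∨ ((v → u) ∨ v) = 1/6 ∨ 1/6 = 1/6
(((v ∨ v) → ~v) → (u ∨ (v → v))) ↔ (((u ↔ u) ↔ v) ∨ ((v → u) ∨ v)) = 1 ↔ 1/6 = 1/6
No assignment yields a value below 1/6, so this is the minimum.

1/6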